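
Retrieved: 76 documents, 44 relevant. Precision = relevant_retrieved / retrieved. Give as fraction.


Precision = relevant_retrieved / total_retrieved
= 44 / 76
= 44 / (44 + 32)
= 11/19

11/19


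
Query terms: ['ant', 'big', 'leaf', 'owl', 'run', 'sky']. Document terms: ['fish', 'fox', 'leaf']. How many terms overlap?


Query terms: ['ant', 'big', 'leaf', 'owl', 'run', 'sky']
Document terms: ['fish', 'fox', 'leaf']
Common terms: ['leaf']
Overlap count = 1

1


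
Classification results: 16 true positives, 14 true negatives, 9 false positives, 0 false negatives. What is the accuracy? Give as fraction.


Accuracy = (TP + TN) / (TP + TN + FP + FN)
TP + TN = 16 + 14 = 30
Total = 16 + 14 + 9 + 0 = 39
Accuracy = 30 / 39 = 10/13

10/13


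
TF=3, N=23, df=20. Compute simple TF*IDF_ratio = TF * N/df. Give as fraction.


TF * (N/df)
= 3 * (23/20)
= 3 * 23/20
= 69/20

69/20


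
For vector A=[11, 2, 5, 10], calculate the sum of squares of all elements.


|A|^2 = sum of squared components
A[0]^2 = 11^2 = 121
A[1]^2 = 2^2 = 4
A[2]^2 = 5^2 = 25
A[3]^2 = 10^2 = 100
Sum = 121 + 4 + 25 + 100 = 250

250


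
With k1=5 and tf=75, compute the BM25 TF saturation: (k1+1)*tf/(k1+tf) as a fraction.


BM25 TF component = (k1+1)*tf / (k1+tf)
k1 = 5, tf = 75
Numerator = (5+1)*75 = 450
Denominator = 5 + 75 = 80
= 450/80 = 45/8

45/8


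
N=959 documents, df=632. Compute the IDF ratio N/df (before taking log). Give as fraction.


IDF ratio = N / df
= 959 / 632
= 959/632

959/632


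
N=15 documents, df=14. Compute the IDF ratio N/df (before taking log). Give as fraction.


IDF ratio = N / df
= 15 / 14
= 15/14

15/14


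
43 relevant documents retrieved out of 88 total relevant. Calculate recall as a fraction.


Recall = retrieved_relevant / total_relevant
= 43 / 88
= 43 / (43 + 45)
= 43/88

43/88


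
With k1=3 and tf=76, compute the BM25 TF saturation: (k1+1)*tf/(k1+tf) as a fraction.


BM25 TF component = (k1+1)*tf / (k1+tf)
k1 = 3, tf = 76
Numerator = (3+1)*76 = 304
Denominator = 3 + 76 = 79
= 304/79 = 304/79

304/79


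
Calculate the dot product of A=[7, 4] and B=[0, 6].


Dot product = sum of element-wise products
A[0]*B[0] = 7*0 = 0
A[1]*B[1] = 4*6 = 24
Sum = 0 + 24 = 24

24


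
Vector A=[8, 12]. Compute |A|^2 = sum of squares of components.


|A|^2 = sum of squared components
A[0]^2 = 8^2 = 64
A[1]^2 = 12^2 = 144
Sum = 64 + 144 = 208

208


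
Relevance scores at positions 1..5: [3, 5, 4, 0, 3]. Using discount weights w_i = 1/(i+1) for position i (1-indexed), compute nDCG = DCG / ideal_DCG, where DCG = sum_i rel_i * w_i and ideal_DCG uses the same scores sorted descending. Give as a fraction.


Position discount weights w_i = 1/(i+1) for i=1..5:
Weights = [1/2, 1/3, 1/4, 1/5, 1/6]
Actual relevance: [3, 5, 4, 0, 3]
DCG = 3/2 + 5/3 + 4/4 + 0/5 + 3/6 = 14/3
Ideal relevance (sorted desc): [5, 4, 3, 3, 0]
Ideal DCG = 5/2 + 4/3 + 3/4 + 3/5 + 0/6 = 311/60
nDCG = DCG / ideal_DCG = 14/3 / 311/60 = 280/311

280/311


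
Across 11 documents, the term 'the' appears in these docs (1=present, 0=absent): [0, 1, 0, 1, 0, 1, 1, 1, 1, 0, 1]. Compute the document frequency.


Checking each document for 'the':
Doc 1: absent
Doc 2: present
Doc 3: absent
Doc 4: present
Doc 5: absent
Doc 6: present
Doc 7: present
Doc 8: present
Doc 9: present
Doc 10: absent
Doc 11: present
df = sum of presences = 0 + 1 + 0 + 1 + 0 + 1 + 1 + 1 + 1 + 0 + 1 = 7

7


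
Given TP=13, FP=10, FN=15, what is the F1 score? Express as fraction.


F1 = 2 * P * R / (P + R)
P = TP/(TP+FP) = 13/23 = 13/23
R = TP/(TP+FN) = 13/28 = 13/28
2 * P * R = 2 * 13/23 * 13/28 = 169/322
P + R = 13/23 + 13/28 = 663/644
F1 = 169/322 / 663/644 = 26/51

26/51


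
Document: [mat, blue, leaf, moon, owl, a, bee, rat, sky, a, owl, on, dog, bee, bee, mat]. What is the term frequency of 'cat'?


Document has 16 words
Scanning for 'cat':
Term not found in document
Count = 0

0


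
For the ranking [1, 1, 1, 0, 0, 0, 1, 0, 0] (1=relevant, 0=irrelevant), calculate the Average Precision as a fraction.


Computing P@k for each relevant position:
Position 1: relevant, P@1 = 1/1 = 1
Position 2: relevant, P@2 = 2/2 = 1
Position 3: relevant, P@3 = 3/3 = 1
Position 4: not relevant
Position 5: not relevant
Position 6: not relevant
Position 7: relevant, P@7 = 4/7 = 4/7
Position 8: not relevant
Position 9: not relevant
Sum of P@k = 1 + 1 + 1 + 4/7 = 25/7
AP = 25/7 / 4 = 25/28

25/28


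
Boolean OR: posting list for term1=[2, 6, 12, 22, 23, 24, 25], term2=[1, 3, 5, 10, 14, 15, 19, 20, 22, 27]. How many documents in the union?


Boolean OR: find union of posting lists
term1 docs: [2, 6, 12, 22, 23, 24, 25]
term2 docs: [1, 3, 5, 10, 14, 15, 19, 20, 22, 27]
Union: [1, 2, 3, 5, 6, 10, 12, 14, 15, 19, 20, 22, 23, 24, 25, 27]
|union| = 16

16


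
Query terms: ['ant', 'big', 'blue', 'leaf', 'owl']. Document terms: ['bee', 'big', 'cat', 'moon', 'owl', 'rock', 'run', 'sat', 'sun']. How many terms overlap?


Query terms: ['ant', 'big', 'blue', 'leaf', 'owl']
Document terms: ['bee', 'big', 'cat', 'moon', 'owl', 'rock', 'run', 'sat', 'sun']
Common terms: ['big', 'owl']
Overlap count = 2

2


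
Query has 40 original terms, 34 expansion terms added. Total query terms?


Original terms: 40
Expansion terms: 34
Total = 40 + 34 = 74

74


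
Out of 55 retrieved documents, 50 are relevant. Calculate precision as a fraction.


Precision = relevant_retrieved / total_retrieved
= 50 / 55
= 50 / (50 + 5)
= 10/11

10/11


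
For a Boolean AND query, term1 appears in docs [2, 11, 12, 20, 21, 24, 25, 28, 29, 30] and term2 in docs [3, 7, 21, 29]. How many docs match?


Boolean AND: find intersection of posting lists
term1 docs: [2, 11, 12, 20, 21, 24, 25, 28, 29, 30]
term2 docs: [3, 7, 21, 29]
Intersection: [21, 29]
|intersection| = 2

2


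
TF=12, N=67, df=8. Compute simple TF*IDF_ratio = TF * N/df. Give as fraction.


TF * (N/df)
= 12 * (67/8)
= 12 * 67/8
= 201/2

201/2


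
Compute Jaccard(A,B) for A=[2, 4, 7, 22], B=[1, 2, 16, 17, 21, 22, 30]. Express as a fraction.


A intersect B = [2, 22]
|A intersect B| = 2
A union B = [1, 2, 4, 7, 16, 17, 21, 22, 30]
|A union B| = 9
Jaccard = 2/9 = 2/9

2/9


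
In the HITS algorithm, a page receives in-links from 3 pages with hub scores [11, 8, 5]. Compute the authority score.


Authority = sum of hub scores of in-linkers
In-link 1: hub score = 11
In-link 2: hub score = 8
In-link 3: hub score = 5
Authority = 11 + 8 + 5 = 24

24


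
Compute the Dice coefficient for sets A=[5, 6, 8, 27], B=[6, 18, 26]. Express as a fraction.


A intersect B = [6]
|A intersect B| = 1
|A| = 4, |B| = 3
Dice = 2*1 / (4+3)
= 2 / 7 = 2/7

2/7


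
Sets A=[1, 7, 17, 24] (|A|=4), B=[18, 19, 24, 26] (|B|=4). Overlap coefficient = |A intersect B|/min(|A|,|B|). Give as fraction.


A intersect B = [24]
|A intersect B| = 1
min(|A|, |B|) = min(4, 4) = 4
Overlap = 1 / 4 = 1/4

1/4


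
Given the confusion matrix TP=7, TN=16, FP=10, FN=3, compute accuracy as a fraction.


Accuracy = (TP + TN) / (TP + TN + FP + FN)
TP + TN = 7 + 16 = 23
Total = 7 + 16 + 10 + 3 = 36
Accuracy = 23 / 36 = 23/36

23/36


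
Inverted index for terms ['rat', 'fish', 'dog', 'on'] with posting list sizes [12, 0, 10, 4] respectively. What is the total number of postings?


Summing posting list sizes:
'rat': 12 postings
'fish': 0 postings
'dog': 10 postings
'on': 4 postings
Total = 12 + 0 + 10 + 4 = 26

26


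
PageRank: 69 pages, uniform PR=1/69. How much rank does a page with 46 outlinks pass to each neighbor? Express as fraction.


Initial PR = 1/69 = 1/69
Outlinks = 46
Contribution per link = PR / outlinks
= 1/69 / 46
= 1/3174

1/3174


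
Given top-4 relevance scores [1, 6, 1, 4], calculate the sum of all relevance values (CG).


Cumulative Gain = sum of relevance scores
Position 1: rel=1, running sum=1
Position 2: rel=6, running sum=7
Position 3: rel=1, running sum=8
Position 4: rel=4, running sum=12
CG = 12

12


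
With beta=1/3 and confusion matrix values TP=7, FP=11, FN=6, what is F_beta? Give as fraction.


P = TP/(TP+FP) = 7/18 = 7/18
R = TP/(TP+FN) = 7/13 = 7/13
beta^2 = 1/3^2 = 1/9
(1 + beta^2) = 10/9
Numerator = (1+beta^2)*P*R = 245/1053
Denominator = beta^2*P + R = 7/162 + 7/13 = 1225/2106
F_beta = 2/5

2/5


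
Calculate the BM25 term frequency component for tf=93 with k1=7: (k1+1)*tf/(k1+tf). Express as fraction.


BM25 TF component = (k1+1)*tf / (k1+tf)
k1 = 7, tf = 93
Numerator = (7+1)*93 = 744
Denominator = 7 + 93 = 100
= 744/100 = 186/25

186/25


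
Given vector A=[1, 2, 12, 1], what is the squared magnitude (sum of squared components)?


|A|^2 = sum of squared components
A[0]^2 = 1^2 = 1
A[1]^2 = 2^2 = 4
A[2]^2 = 12^2 = 144
A[3]^2 = 1^2 = 1
Sum = 1 + 4 + 144 + 1 = 150

150


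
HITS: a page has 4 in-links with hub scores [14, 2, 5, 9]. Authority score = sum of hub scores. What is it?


Authority = sum of hub scores of in-linkers
In-link 1: hub score = 14
In-link 2: hub score = 2
In-link 3: hub score = 5
In-link 4: hub score = 9
Authority = 14 + 2 + 5 + 9 = 30

30


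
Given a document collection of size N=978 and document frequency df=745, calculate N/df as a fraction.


IDF ratio = N / df
= 978 / 745
= 978/745

978/745


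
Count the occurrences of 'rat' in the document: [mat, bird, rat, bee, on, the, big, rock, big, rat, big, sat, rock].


Document has 13 words
Scanning for 'rat':
Found at positions: [2, 9]
Count = 2

2


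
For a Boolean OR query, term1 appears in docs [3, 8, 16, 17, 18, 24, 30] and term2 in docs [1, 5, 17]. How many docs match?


Boolean OR: find union of posting lists
term1 docs: [3, 8, 16, 17, 18, 24, 30]
term2 docs: [1, 5, 17]
Union: [1, 3, 5, 8, 16, 17, 18, 24, 30]
|union| = 9

9


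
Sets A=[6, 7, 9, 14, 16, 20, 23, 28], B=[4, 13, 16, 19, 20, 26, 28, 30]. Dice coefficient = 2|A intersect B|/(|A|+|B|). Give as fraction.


A intersect B = [16, 20, 28]
|A intersect B| = 3
|A| = 8, |B| = 8
Dice = 2*3 / (8+8)
= 6 / 16 = 3/8

3/8


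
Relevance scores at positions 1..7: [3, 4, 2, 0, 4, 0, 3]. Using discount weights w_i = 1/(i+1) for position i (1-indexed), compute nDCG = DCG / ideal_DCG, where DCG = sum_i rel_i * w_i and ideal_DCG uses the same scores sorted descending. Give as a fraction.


Position discount weights w_i = 1/(i+1) for i=1..7:
Weights = [1/2, 1/3, 1/4, 1/5, 1/6, 1/7, 1/8]
Actual relevance: [3, 4, 2, 0, 4, 0, 3]
DCG = 3/2 + 4/3 + 2/4 + 0/5 + 4/6 + 0/7 + 3/8 = 35/8
Ideal relevance (sorted desc): [4, 4, 3, 3, 2, 0, 0]
Ideal DCG = 4/2 + 4/3 + 3/4 + 3/5 + 2/6 + 0/7 + 0/8 = 301/60
nDCG = DCG / ideal_DCG = 35/8 / 301/60 = 75/86

75/86


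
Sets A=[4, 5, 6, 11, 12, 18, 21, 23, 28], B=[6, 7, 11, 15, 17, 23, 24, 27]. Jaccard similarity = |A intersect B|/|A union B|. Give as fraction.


A intersect B = [6, 11, 23]
|A intersect B| = 3
A union B = [4, 5, 6, 7, 11, 12, 15, 17, 18, 21, 23, 24, 27, 28]
|A union B| = 14
Jaccard = 3/14 = 3/14

3/14


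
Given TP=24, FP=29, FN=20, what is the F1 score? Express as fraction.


F1 = 2 * P * R / (P + R)
P = TP/(TP+FP) = 24/53 = 24/53
R = TP/(TP+FN) = 24/44 = 6/11
2 * P * R = 2 * 24/53 * 6/11 = 288/583
P + R = 24/53 + 6/11 = 582/583
F1 = 288/583 / 582/583 = 48/97

48/97


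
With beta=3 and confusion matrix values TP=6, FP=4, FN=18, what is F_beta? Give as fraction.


P = TP/(TP+FP) = 6/10 = 3/5
R = TP/(TP+FN) = 6/24 = 1/4
beta^2 = 3^2 = 9
(1 + beta^2) = 10
Numerator = (1+beta^2)*P*R = 3/2
Denominator = beta^2*P + R = 27/5 + 1/4 = 113/20
F_beta = 30/113

30/113


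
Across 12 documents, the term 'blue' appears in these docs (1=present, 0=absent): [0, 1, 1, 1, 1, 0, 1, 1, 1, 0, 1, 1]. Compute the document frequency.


Checking each document for 'blue':
Doc 1: absent
Doc 2: present
Doc 3: present
Doc 4: present
Doc 5: present
Doc 6: absent
Doc 7: present
Doc 8: present
Doc 9: present
Doc 10: absent
Doc 11: present
Doc 12: present
df = sum of presences = 0 + 1 + 1 + 1 + 1 + 0 + 1 + 1 + 1 + 0 + 1 + 1 = 9

9


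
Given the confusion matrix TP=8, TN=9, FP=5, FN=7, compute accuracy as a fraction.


Accuracy = (TP + TN) / (TP + TN + FP + FN)
TP + TN = 8 + 9 = 17
Total = 8 + 9 + 5 + 7 = 29
Accuracy = 17 / 29 = 17/29

17/29


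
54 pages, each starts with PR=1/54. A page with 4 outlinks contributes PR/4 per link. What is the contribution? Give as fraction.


Initial PR = 1/54 = 1/54
Outlinks = 4
Contribution per link = PR / outlinks
= 1/54 / 4
= 1/216

1/216


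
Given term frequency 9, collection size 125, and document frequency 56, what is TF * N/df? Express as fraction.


TF * (N/df)
= 9 * (125/56)
= 9 * 125/56
= 1125/56

1125/56


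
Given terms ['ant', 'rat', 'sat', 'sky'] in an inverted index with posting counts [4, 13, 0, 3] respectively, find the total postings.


Summing posting list sizes:
'ant': 4 postings
'rat': 13 postings
'sat': 0 postings
'sky': 3 postings
Total = 4 + 13 + 0 + 3 = 20

20


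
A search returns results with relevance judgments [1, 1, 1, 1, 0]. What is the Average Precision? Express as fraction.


Computing P@k for each relevant position:
Position 1: relevant, P@1 = 1/1 = 1
Position 2: relevant, P@2 = 2/2 = 1
Position 3: relevant, P@3 = 3/3 = 1
Position 4: relevant, P@4 = 4/4 = 1
Position 5: not relevant
Sum of P@k = 1 + 1 + 1 + 1 = 4
AP = 4 / 4 = 1

1


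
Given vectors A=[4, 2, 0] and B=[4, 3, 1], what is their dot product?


Dot product = sum of element-wise products
A[0]*B[0] = 4*4 = 16
A[1]*B[1] = 2*3 = 6
A[2]*B[2] = 0*1 = 0
Sum = 16 + 6 + 0 = 22

22


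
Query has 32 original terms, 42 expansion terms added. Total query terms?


Original terms: 32
Expansion terms: 42
Total = 32 + 42 = 74

74


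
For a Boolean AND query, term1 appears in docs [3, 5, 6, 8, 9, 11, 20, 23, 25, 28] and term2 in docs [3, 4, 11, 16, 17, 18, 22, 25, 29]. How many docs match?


Boolean AND: find intersection of posting lists
term1 docs: [3, 5, 6, 8, 9, 11, 20, 23, 25, 28]
term2 docs: [3, 4, 11, 16, 17, 18, 22, 25, 29]
Intersection: [3, 11, 25]
|intersection| = 3

3


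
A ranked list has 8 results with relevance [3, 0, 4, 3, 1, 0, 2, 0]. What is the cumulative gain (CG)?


Cumulative Gain = sum of relevance scores
Position 1: rel=3, running sum=3
Position 2: rel=0, running sum=3
Position 3: rel=4, running sum=7
Position 4: rel=3, running sum=10
Position 5: rel=1, running sum=11
Position 6: rel=0, running sum=11
Position 7: rel=2, running sum=13
Position 8: rel=0, running sum=13
CG = 13

13


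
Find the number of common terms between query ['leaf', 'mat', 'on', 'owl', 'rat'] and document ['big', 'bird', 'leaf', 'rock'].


Query terms: ['leaf', 'mat', 'on', 'owl', 'rat']
Document terms: ['big', 'bird', 'leaf', 'rock']
Common terms: ['leaf']
Overlap count = 1

1


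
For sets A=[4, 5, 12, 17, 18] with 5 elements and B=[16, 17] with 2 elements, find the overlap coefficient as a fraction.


A intersect B = [17]
|A intersect B| = 1
min(|A|, |B|) = min(5, 2) = 2
Overlap = 1 / 2 = 1/2

1/2


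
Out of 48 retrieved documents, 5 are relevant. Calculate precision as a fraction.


Precision = relevant_retrieved / total_retrieved
= 5 / 48
= 5 / (5 + 43)
= 5/48

5/48


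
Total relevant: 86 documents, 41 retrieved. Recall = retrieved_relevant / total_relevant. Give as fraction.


Recall = retrieved_relevant / total_relevant
= 41 / 86
= 41 / (41 + 45)
= 41/86

41/86


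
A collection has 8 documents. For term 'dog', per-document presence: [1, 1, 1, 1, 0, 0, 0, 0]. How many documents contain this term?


Checking each document for 'dog':
Doc 1: present
Doc 2: present
Doc 3: present
Doc 4: present
Doc 5: absent
Doc 6: absent
Doc 7: absent
Doc 8: absent
df = sum of presences = 1 + 1 + 1 + 1 + 0 + 0 + 0 + 0 = 4

4


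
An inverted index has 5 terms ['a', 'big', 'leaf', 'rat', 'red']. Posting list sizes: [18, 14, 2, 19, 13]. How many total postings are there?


Summing posting list sizes:
'a': 18 postings
'big': 14 postings
'leaf': 2 postings
'rat': 19 postings
'red': 13 postings
Total = 18 + 14 + 2 + 19 + 13 = 66

66


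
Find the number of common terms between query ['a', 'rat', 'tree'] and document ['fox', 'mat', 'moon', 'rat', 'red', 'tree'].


Query terms: ['a', 'rat', 'tree']
Document terms: ['fox', 'mat', 'moon', 'rat', 'red', 'tree']
Common terms: ['rat', 'tree']
Overlap count = 2

2


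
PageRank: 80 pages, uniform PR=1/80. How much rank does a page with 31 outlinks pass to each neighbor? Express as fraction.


Initial PR = 1/80 = 1/80
Outlinks = 31
Contribution per link = PR / outlinks
= 1/80 / 31
= 1/2480

1/2480


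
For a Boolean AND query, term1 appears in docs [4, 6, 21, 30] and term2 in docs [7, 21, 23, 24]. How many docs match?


Boolean AND: find intersection of posting lists
term1 docs: [4, 6, 21, 30]
term2 docs: [7, 21, 23, 24]
Intersection: [21]
|intersection| = 1

1


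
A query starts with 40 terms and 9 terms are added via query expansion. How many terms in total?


Original terms: 40
Expansion terms: 9
Total = 40 + 9 = 49

49


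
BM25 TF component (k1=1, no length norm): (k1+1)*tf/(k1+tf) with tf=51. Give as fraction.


BM25 TF component = (k1+1)*tf / (k1+tf)
k1 = 1, tf = 51
Numerator = (1+1)*51 = 102
Denominator = 1 + 51 = 52
= 102/52 = 51/26

51/26


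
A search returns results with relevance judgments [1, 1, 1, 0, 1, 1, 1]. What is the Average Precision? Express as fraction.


Computing P@k for each relevant position:
Position 1: relevant, P@1 = 1/1 = 1
Position 2: relevant, P@2 = 2/2 = 1
Position 3: relevant, P@3 = 3/3 = 1
Position 4: not relevant
Position 5: relevant, P@5 = 4/5 = 4/5
Position 6: relevant, P@6 = 5/6 = 5/6
Position 7: relevant, P@7 = 6/7 = 6/7
Sum of P@k = 1 + 1 + 1 + 4/5 + 5/6 + 6/7 = 1153/210
AP = 1153/210 / 6 = 1153/1260

1153/1260


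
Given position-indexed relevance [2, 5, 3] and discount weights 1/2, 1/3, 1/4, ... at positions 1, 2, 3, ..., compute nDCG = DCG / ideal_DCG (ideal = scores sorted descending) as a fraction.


Position discount weights w_i = 1/(i+1) for i=1..3:
Weights = [1/2, 1/3, 1/4]
Actual relevance: [2, 5, 3]
DCG = 2/2 + 5/3 + 3/4 = 41/12
Ideal relevance (sorted desc): [5, 3, 2]
Ideal DCG = 5/2 + 3/3 + 2/4 = 4
nDCG = DCG / ideal_DCG = 41/12 / 4 = 41/48

41/48


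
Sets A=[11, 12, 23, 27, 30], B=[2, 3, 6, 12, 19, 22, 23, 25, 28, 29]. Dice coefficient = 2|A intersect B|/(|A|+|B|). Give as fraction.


A intersect B = [12, 23]
|A intersect B| = 2
|A| = 5, |B| = 10
Dice = 2*2 / (5+10)
= 4 / 15 = 4/15

4/15


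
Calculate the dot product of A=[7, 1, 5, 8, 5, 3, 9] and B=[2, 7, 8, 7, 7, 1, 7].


Dot product = sum of element-wise products
A[0]*B[0] = 7*2 = 14
A[1]*B[1] = 1*7 = 7
A[2]*B[2] = 5*8 = 40
A[3]*B[3] = 8*7 = 56
A[4]*B[4] = 5*7 = 35
A[5]*B[5] = 3*1 = 3
A[6]*B[6] = 9*7 = 63
Sum = 14 + 7 + 40 + 56 + 35 + 3 + 63 = 218

218


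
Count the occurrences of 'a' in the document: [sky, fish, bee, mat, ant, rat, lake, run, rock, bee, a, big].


Document has 12 words
Scanning for 'a':
Found at positions: [10]
Count = 1

1


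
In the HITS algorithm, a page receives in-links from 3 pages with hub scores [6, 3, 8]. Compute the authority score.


Authority = sum of hub scores of in-linkers
In-link 1: hub score = 6
In-link 2: hub score = 3
In-link 3: hub score = 8
Authority = 6 + 3 + 8 = 17

17


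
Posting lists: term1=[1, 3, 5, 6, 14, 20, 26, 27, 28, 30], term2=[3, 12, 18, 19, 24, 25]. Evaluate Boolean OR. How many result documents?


Boolean OR: find union of posting lists
term1 docs: [1, 3, 5, 6, 14, 20, 26, 27, 28, 30]
term2 docs: [3, 12, 18, 19, 24, 25]
Union: [1, 3, 5, 6, 12, 14, 18, 19, 20, 24, 25, 26, 27, 28, 30]
|union| = 15

15


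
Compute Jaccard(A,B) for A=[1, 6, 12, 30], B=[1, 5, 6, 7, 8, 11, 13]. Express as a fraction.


A intersect B = [1, 6]
|A intersect B| = 2
A union B = [1, 5, 6, 7, 8, 11, 12, 13, 30]
|A union B| = 9
Jaccard = 2/9 = 2/9

2/9


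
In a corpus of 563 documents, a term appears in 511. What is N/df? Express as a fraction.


IDF ratio = N / df
= 563 / 511
= 563/511

563/511


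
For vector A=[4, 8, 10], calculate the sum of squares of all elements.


|A|^2 = sum of squared components
A[0]^2 = 4^2 = 16
A[1]^2 = 8^2 = 64
A[2]^2 = 10^2 = 100
Sum = 16 + 64 + 100 = 180

180


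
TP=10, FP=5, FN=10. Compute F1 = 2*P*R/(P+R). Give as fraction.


F1 = 2 * P * R / (P + R)
P = TP/(TP+FP) = 10/15 = 2/3
R = TP/(TP+FN) = 10/20 = 1/2
2 * P * R = 2 * 2/3 * 1/2 = 2/3
P + R = 2/3 + 1/2 = 7/6
F1 = 2/3 / 7/6 = 4/7

4/7


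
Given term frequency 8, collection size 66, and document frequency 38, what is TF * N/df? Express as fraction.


TF * (N/df)
= 8 * (66/38)
= 8 * 33/19
= 264/19

264/19


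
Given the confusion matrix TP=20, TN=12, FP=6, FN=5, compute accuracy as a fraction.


Accuracy = (TP + TN) / (TP + TN + FP + FN)
TP + TN = 20 + 12 = 32
Total = 20 + 12 + 6 + 5 = 43
Accuracy = 32 / 43 = 32/43

32/43


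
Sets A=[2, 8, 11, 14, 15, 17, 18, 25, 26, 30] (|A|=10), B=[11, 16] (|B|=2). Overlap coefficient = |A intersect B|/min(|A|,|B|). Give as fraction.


A intersect B = [11]
|A intersect B| = 1
min(|A|, |B|) = min(10, 2) = 2
Overlap = 1 / 2 = 1/2

1/2


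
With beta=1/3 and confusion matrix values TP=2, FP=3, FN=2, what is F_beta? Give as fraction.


P = TP/(TP+FP) = 2/5 = 2/5
R = TP/(TP+FN) = 2/4 = 1/2
beta^2 = 1/3^2 = 1/9
(1 + beta^2) = 10/9
Numerator = (1+beta^2)*P*R = 2/9
Denominator = beta^2*P + R = 2/45 + 1/2 = 49/90
F_beta = 20/49

20/49


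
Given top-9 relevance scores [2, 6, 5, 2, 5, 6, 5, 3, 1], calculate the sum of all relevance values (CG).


Cumulative Gain = sum of relevance scores
Position 1: rel=2, running sum=2
Position 2: rel=6, running sum=8
Position 3: rel=5, running sum=13
Position 4: rel=2, running sum=15
Position 5: rel=5, running sum=20
Position 6: rel=6, running sum=26
Position 7: rel=5, running sum=31
Position 8: rel=3, running sum=34
Position 9: rel=1, running sum=35
CG = 35

35


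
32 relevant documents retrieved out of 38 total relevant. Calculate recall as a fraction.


Recall = retrieved_relevant / total_relevant
= 32 / 38
= 32 / (32 + 6)
= 16/19

16/19


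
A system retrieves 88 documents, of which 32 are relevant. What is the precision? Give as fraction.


Precision = relevant_retrieved / total_retrieved
= 32 / 88
= 32 / (32 + 56)
= 4/11

4/11


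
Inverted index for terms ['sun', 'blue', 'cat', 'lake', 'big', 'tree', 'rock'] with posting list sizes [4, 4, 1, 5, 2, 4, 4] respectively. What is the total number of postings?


Summing posting list sizes:
'sun': 4 postings
'blue': 4 postings
'cat': 1 postings
'lake': 5 postings
'big': 2 postings
'tree': 4 postings
'rock': 4 postings
Total = 4 + 4 + 1 + 5 + 2 + 4 + 4 = 24

24


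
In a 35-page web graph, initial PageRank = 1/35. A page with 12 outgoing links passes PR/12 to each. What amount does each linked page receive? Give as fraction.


Initial PR = 1/35 = 1/35
Outlinks = 12
Contribution per link = PR / outlinks
= 1/35 / 12
= 1/420

1/420


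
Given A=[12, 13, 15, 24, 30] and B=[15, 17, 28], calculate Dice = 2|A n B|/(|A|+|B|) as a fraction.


A intersect B = [15]
|A intersect B| = 1
|A| = 5, |B| = 3
Dice = 2*1 / (5+3)
= 2 / 8 = 1/4

1/4


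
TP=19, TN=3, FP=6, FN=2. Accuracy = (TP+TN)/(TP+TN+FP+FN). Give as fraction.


Accuracy = (TP + TN) / (TP + TN + FP + FN)
TP + TN = 19 + 3 = 22
Total = 19 + 3 + 6 + 2 = 30
Accuracy = 22 / 30 = 11/15

11/15


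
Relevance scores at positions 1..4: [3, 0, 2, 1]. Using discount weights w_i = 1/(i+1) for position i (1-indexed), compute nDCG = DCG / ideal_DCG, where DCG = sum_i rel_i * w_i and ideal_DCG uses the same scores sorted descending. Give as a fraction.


Position discount weights w_i = 1/(i+1) for i=1..4:
Weights = [1/2, 1/3, 1/4, 1/5]
Actual relevance: [3, 0, 2, 1]
DCG = 3/2 + 0/3 + 2/4 + 1/5 = 11/5
Ideal relevance (sorted desc): [3, 2, 1, 0]
Ideal DCG = 3/2 + 2/3 + 1/4 + 0/5 = 29/12
nDCG = DCG / ideal_DCG = 11/5 / 29/12 = 132/145

132/145


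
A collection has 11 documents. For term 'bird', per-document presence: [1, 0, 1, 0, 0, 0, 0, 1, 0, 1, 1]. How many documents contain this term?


Checking each document for 'bird':
Doc 1: present
Doc 2: absent
Doc 3: present
Doc 4: absent
Doc 5: absent
Doc 6: absent
Doc 7: absent
Doc 8: present
Doc 9: absent
Doc 10: present
Doc 11: present
df = sum of presences = 1 + 0 + 1 + 0 + 0 + 0 + 0 + 1 + 0 + 1 + 1 = 5

5


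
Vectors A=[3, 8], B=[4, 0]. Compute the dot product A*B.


Dot product = sum of element-wise products
A[0]*B[0] = 3*4 = 12
A[1]*B[1] = 8*0 = 0
Sum = 12 + 0 = 12

12


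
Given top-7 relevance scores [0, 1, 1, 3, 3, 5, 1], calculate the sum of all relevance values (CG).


Cumulative Gain = sum of relevance scores
Position 1: rel=0, running sum=0
Position 2: rel=1, running sum=1
Position 3: rel=1, running sum=2
Position 4: rel=3, running sum=5
Position 5: rel=3, running sum=8
Position 6: rel=5, running sum=13
Position 7: rel=1, running sum=14
CG = 14

14


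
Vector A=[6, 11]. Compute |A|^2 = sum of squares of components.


|A|^2 = sum of squared components
A[0]^2 = 6^2 = 36
A[1]^2 = 11^2 = 121
Sum = 36 + 121 = 157

157


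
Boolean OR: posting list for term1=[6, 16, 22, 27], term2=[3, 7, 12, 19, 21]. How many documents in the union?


Boolean OR: find union of posting lists
term1 docs: [6, 16, 22, 27]
term2 docs: [3, 7, 12, 19, 21]
Union: [3, 6, 7, 12, 16, 19, 21, 22, 27]
|union| = 9

9


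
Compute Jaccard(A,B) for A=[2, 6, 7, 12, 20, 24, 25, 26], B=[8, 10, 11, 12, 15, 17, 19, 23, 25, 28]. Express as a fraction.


A intersect B = [12, 25]
|A intersect B| = 2
A union B = [2, 6, 7, 8, 10, 11, 12, 15, 17, 19, 20, 23, 24, 25, 26, 28]
|A union B| = 16
Jaccard = 2/16 = 1/8

1/8


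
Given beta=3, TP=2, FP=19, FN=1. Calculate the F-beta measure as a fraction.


P = TP/(TP+FP) = 2/21 = 2/21
R = TP/(TP+FN) = 2/3 = 2/3
beta^2 = 3^2 = 9
(1 + beta^2) = 10
Numerator = (1+beta^2)*P*R = 40/63
Denominator = beta^2*P + R = 6/7 + 2/3 = 32/21
F_beta = 5/12

5/12


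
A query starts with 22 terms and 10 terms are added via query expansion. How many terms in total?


Original terms: 22
Expansion terms: 10
Total = 22 + 10 = 32

32


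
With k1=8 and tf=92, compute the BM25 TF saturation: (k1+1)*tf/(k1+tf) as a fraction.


BM25 TF component = (k1+1)*tf / (k1+tf)
k1 = 8, tf = 92
Numerator = (8+1)*92 = 828
Denominator = 8 + 92 = 100
= 828/100 = 207/25

207/25


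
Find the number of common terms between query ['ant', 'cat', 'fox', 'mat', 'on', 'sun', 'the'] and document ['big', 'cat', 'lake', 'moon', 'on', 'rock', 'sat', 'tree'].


Query terms: ['ant', 'cat', 'fox', 'mat', 'on', 'sun', 'the']
Document terms: ['big', 'cat', 'lake', 'moon', 'on', 'rock', 'sat', 'tree']
Common terms: ['cat', 'on']
Overlap count = 2

2


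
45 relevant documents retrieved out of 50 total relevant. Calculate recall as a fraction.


Recall = retrieved_relevant / total_relevant
= 45 / 50
= 45 / (45 + 5)
= 9/10

9/10


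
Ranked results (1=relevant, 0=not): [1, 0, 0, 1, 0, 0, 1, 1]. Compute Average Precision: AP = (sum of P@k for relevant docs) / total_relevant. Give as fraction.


Computing P@k for each relevant position:
Position 1: relevant, P@1 = 1/1 = 1
Position 2: not relevant
Position 3: not relevant
Position 4: relevant, P@4 = 2/4 = 1/2
Position 5: not relevant
Position 6: not relevant
Position 7: relevant, P@7 = 3/7 = 3/7
Position 8: relevant, P@8 = 4/8 = 1/2
Sum of P@k = 1 + 1/2 + 3/7 + 1/2 = 17/7
AP = 17/7 / 4 = 17/28

17/28


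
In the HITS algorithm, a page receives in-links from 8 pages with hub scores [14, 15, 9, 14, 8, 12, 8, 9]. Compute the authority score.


Authority = sum of hub scores of in-linkers
In-link 1: hub score = 14
In-link 2: hub score = 15
In-link 3: hub score = 9
In-link 4: hub score = 14
In-link 5: hub score = 8
In-link 6: hub score = 12
In-link 7: hub score = 8
In-link 8: hub score = 9
Authority = 14 + 15 + 9 + 14 + 8 + 12 + 8 + 9 = 89

89


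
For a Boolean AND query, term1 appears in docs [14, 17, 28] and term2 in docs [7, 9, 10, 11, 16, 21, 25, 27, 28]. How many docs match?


Boolean AND: find intersection of posting lists
term1 docs: [14, 17, 28]
term2 docs: [7, 9, 10, 11, 16, 21, 25, 27, 28]
Intersection: [28]
|intersection| = 1

1


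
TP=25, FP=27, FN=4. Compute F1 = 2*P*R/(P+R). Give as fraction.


F1 = 2 * P * R / (P + R)
P = TP/(TP+FP) = 25/52 = 25/52
R = TP/(TP+FN) = 25/29 = 25/29
2 * P * R = 2 * 25/52 * 25/29 = 625/754
P + R = 25/52 + 25/29 = 2025/1508
F1 = 625/754 / 2025/1508 = 50/81

50/81


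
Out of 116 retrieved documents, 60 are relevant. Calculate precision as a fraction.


Precision = relevant_retrieved / total_retrieved
= 60 / 116
= 60 / (60 + 56)
= 15/29

15/29


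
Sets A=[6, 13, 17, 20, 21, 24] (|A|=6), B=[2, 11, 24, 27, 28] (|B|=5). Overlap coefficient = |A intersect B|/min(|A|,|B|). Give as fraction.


A intersect B = [24]
|A intersect B| = 1
min(|A|, |B|) = min(6, 5) = 5
Overlap = 1 / 5 = 1/5

1/5


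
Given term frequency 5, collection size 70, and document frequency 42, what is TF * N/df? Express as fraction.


TF * (N/df)
= 5 * (70/42)
= 5 * 5/3
= 25/3

25/3


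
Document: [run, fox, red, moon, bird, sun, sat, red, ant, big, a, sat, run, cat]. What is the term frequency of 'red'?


Document has 14 words
Scanning for 'red':
Found at positions: [2, 7]
Count = 2

2


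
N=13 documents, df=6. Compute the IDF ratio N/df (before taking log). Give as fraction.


IDF ratio = N / df
= 13 / 6
= 13/6

13/6


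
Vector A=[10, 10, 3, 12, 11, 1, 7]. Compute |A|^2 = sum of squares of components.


|A|^2 = sum of squared components
A[0]^2 = 10^2 = 100
A[1]^2 = 10^2 = 100
A[2]^2 = 3^2 = 9
A[3]^2 = 12^2 = 144
A[4]^2 = 11^2 = 121
A[5]^2 = 1^2 = 1
A[6]^2 = 7^2 = 49
Sum = 100 + 100 + 9 + 144 + 121 + 1 + 49 = 524

524


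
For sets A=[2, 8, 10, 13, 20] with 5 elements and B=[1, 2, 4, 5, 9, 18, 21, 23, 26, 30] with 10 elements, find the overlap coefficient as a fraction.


A intersect B = [2]
|A intersect B| = 1
min(|A|, |B|) = min(5, 10) = 5
Overlap = 1 / 5 = 1/5

1/5


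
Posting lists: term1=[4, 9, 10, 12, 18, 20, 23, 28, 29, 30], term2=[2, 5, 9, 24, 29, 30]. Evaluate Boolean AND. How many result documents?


Boolean AND: find intersection of posting lists
term1 docs: [4, 9, 10, 12, 18, 20, 23, 28, 29, 30]
term2 docs: [2, 5, 9, 24, 29, 30]
Intersection: [9, 29, 30]
|intersection| = 3

3


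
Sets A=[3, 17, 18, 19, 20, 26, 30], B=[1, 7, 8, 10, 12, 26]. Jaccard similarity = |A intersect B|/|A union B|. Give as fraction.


A intersect B = [26]
|A intersect B| = 1
A union B = [1, 3, 7, 8, 10, 12, 17, 18, 19, 20, 26, 30]
|A union B| = 12
Jaccard = 1/12 = 1/12

1/12


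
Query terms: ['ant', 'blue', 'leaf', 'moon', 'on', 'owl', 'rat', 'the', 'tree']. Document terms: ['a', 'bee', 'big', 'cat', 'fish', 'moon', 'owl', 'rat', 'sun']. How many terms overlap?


Query terms: ['ant', 'blue', 'leaf', 'moon', 'on', 'owl', 'rat', 'the', 'tree']
Document terms: ['a', 'bee', 'big', 'cat', 'fish', 'moon', 'owl', 'rat', 'sun']
Common terms: ['moon', 'owl', 'rat']
Overlap count = 3

3


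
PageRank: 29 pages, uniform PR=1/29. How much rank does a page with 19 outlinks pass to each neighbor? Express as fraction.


Initial PR = 1/29 = 1/29
Outlinks = 19
Contribution per link = PR / outlinks
= 1/29 / 19
= 1/551

1/551


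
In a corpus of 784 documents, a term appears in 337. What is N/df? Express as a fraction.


IDF ratio = N / df
= 784 / 337
= 784/337

784/337


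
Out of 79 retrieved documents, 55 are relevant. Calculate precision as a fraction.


Precision = relevant_retrieved / total_retrieved
= 55 / 79
= 55 / (55 + 24)
= 55/79

55/79


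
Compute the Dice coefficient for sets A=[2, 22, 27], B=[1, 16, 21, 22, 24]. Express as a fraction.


A intersect B = [22]
|A intersect B| = 1
|A| = 3, |B| = 5
Dice = 2*1 / (3+5)
= 2 / 8 = 1/4

1/4


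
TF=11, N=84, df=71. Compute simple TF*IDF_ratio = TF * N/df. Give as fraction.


TF * (N/df)
= 11 * (84/71)
= 11 * 84/71
= 924/71

924/71


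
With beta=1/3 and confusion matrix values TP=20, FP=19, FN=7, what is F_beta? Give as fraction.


P = TP/(TP+FP) = 20/39 = 20/39
R = TP/(TP+FN) = 20/27 = 20/27
beta^2 = 1/3^2 = 1/9
(1 + beta^2) = 10/9
Numerator = (1+beta^2)*P*R = 4000/9477
Denominator = beta^2*P + R = 20/351 + 20/27 = 280/351
F_beta = 100/189

100/189


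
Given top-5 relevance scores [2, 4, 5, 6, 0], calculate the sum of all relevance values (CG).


Cumulative Gain = sum of relevance scores
Position 1: rel=2, running sum=2
Position 2: rel=4, running sum=6
Position 3: rel=5, running sum=11
Position 4: rel=6, running sum=17
Position 5: rel=0, running sum=17
CG = 17

17


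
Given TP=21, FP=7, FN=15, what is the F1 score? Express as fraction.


F1 = 2 * P * R / (P + R)
P = TP/(TP+FP) = 21/28 = 3/4
R = TP/(TP+FN) = 21/36 = 7/12
2 * P * R = 2 * 3/4 * 7/12 = 7/8
P + R = 3/4 + 7/12 = 4/3
F1 = 7/8 / 4/3 = 21/32

21/32


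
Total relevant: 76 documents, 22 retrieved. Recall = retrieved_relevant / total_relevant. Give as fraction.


Recall = retrieved_relevant / total_relevant
= 22 / 76
= 22 / (22 + 54)
= 11/38

11/38


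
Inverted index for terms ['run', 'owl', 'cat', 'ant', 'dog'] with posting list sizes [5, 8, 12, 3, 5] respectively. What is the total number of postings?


Summing posting list sizes:
'run': 5 postings
'owl': 8 postings
'cat': 12 postings
'ant': 3 postings
'dog': 5 postings
Total = 5 + 8 + 12 + 3 + 5 = 33

33


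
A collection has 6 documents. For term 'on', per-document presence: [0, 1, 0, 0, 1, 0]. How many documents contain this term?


Checking each document for 'on':
Doc 1: absent
Doc 2: present
Doc 3: absent
Doc 4: absent
Doc 5: present
Doc 6: absent
df = sum of presences = 0 + 1 + 0 + 0 + 1 + 0 = 2

2


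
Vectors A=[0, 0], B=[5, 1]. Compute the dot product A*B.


Dot product = sum of element-wise products
A[0]*B[0] = 0*5 = 0
A[1]*B[1] = 0*1 = 0
Sum = 0 + 0 = 0

0


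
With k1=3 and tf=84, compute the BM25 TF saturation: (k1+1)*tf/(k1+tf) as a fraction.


BM25 TF component = (k1+1)*tf / (k1+tf)
k1 = 3, tf = 84
Numerator = (3+1)*84 = 336
Denominator = 3 + 84 = 87
= 336/87 = 112/29

112/29


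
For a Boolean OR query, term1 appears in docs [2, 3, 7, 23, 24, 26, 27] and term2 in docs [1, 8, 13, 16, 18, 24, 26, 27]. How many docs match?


Boolean OR: find union of posting lists
term1 docs: [2, 3, 7, 23, 24, 26, 27]
term2 docs: [1, 8, 13, 16, 18, 24, 26, 27]
Union: [1, 2, 3, 7, 8, 13, 16, 18, 23, 24, 26, 27]
|union| = 12

12


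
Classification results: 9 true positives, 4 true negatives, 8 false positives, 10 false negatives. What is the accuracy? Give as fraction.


Accuracy = (TP + TN) / (TP + TN + FP + FN)
TP + TN = 9 + 4 = 13
Total = 9 + 4 + 8 + 10 = 31
Accuracy = 13 / 31 = 13/31

13/31


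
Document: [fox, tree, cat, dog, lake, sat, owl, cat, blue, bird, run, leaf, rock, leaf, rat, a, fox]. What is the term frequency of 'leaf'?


Document has 17 words
Scanning for 'leaf':
Found at positions: [11, 13]
Count = 2

2


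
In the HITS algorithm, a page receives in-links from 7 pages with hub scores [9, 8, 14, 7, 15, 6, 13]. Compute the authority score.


Authority = sum of hub scores of in-linkers
In-link 1: hub score = 9
In-link 2: hub score = 8
In-link 3: hub score = 14
In-link 4: hub score = 7
In-link 5: hub score = 15
In-link 6: hub score = 6
In-link 7: hub score = 13
Authority = 9 + 8 + 14 + 7 + 15 + 6 + 13 = 72

72


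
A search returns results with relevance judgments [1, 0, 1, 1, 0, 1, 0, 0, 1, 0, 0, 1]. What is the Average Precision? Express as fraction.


Computing P@k for each relevant position:
Position 1: relevant, P@1 = 1/1 = 1
Position 2: not relevant
Position 3: relevant, P@3 = 2/3 = 2/3
Position 4: relevant, P@4 = 3/4 = 3/4
Position 5: not relevant
Position 6: relevant, P@6 = 4/6 = 2/3
Position 7: not relevant
Position 8: not relevant
Position 9: relevant, P@9 = 5/9 = 5/9
Position 10: not relevant
Position 11: not relevant
Position 12: relevant, P@12 = 6/12 = 1/2
Sum of P@k = 1 + 2/3 + 3/4 + 2/3 + 5/9 + 1/2 = 149/36
AP = 149/36 / 6 = 149/216

149/216


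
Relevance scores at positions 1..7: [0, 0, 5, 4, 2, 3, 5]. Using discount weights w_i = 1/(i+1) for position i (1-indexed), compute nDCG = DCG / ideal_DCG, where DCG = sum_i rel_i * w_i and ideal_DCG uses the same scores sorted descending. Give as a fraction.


Position discount weights w_i = 1/(i+1) for i=1..7:
Weights = [1/2, 1/3, 1/4, 1/5, 1/6, 1/7, 1/8]
Actual relevance: [0, 0, 5, 4, 2, 3, 5]
DCG = 0/2 + 0/3 + 5/4 + 4/5 + 2/6 + 3/7 + 5/8 = 2887/840
Ideal relevance (sorted desc): [5, 5, 4, 3, 2, 0, 0]
Ideal DCG = 5/2 + 5/3 + 4/4 + 3/5 + 2/6 + 0/7 + 0/8 = 61/10
nDCG = DCG / ideal_DCG = 2887/840 / 61/10 = 2887/5124

2887/5124


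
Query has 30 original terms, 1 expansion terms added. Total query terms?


Original terms: 30
Expansion terms: 1
Total = 30 + 1 = 31

31


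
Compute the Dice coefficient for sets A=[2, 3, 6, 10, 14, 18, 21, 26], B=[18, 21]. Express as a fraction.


A intersect B = [18, 21]
|A intersect B| = 2
|A| = 8, |B| = 2
Dice = 2*2 / (8+2)
= 4 / 10 = 2/5

2/5


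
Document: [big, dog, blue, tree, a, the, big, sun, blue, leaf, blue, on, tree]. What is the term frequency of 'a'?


Document has 13 words
Scanning for 'a':
Found at positions: [4]
Count = 1

1


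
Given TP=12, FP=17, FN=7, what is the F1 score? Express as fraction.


F1 = 2 * P * R / (P + R)
P = TP/(TP+FP) = 12/29 = 12/29
R = TP/(TP+FN) = 12/19 = 12/19
2 * P * R = 2 * 12/29 * 12/19 = 288/551
P + R = 12/29 + 12/19 = 576/551
F1 = 288/551 / 576/551 = 1/2

1/2


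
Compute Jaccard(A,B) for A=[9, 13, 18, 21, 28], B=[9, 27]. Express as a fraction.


A intersect B = [9]
|A intersect B| = 1
A union B = [9, 13, 18, 21, 27, 28]
|A union B| = 6
Jaccard = 1/6 = 1/6

1/6


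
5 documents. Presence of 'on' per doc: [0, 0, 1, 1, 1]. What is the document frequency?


Checking each document for 'on':
Doc 1: absent
Doc 2: absent
Doc 3: present
Doc 4: present
Doc 5: present
df = sum of presences = 0 + 0 + 1 + 1 + 1 = 3

3


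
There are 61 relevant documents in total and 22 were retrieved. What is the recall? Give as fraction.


Recall = retrieved_relevant / total_relevant
= 22 / 61
= 22 / (22 + 39)
= 22/61

22/61


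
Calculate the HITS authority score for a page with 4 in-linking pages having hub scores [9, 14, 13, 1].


Authority = sum of hub scores of in-linkers
In-link 1: hub score = 9
In-link 2: hub score = 14
In-link 3: hub score = 13
In-link 4: hub score = 1
Authority = 9 + 14 + 13 + 1 = 37

37


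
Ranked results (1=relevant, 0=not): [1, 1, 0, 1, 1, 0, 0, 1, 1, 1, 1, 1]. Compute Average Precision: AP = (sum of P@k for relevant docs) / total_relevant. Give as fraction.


Computing P@k for each relevant position:
Position 1: relevant, P@1 = 1/1 = 1
Position 2: relevant, P@2 = 2/2 = 1
Position 3: not relevant
Position 4: relevant, P@4 = 3/4 = 3/4
Position 5: relevant, P@5 = 4/5 = 4/5
Position 6: not relevant
Position 7: not relevant
Position 8: relevant, P@8 = 5/8 = 5/8
Position 9: relevant, P@9 = 6/9 = 2/3
Position 10: relevant, P@10 = 7/10 = 7/10
Position 11: relevant, P@11 = 8/11 = 8/11
Position 12: relevant, P@12 = 9/12 = 3/4
Sum of P@k = 1 + 1 + 3/4 + 4/5 + 5/8 + 2/3 + 7/10 + 8/11 + 3/4 = 1853/264
AP = 1853/264 / 9 = 1853/2376

1853/2376


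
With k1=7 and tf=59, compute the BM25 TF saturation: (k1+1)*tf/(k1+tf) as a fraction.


BM25 TF component = (k1+1)*tf / (k1+tf)
k1 = 7, tf = 59
Numerator = (7+1)*59 = 472
Denominator = 7 + 59 = 66
= 472/66 = 236/33

236/33


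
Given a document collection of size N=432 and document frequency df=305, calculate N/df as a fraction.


IDF ratio = N / df
= 432 / 305
= 432/305

432/305


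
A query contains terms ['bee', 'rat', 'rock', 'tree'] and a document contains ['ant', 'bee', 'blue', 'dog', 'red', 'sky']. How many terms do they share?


Query terms: ['bee', 'rat', 'rock', 'tree']
Document terms: ['ant', 'bee', 'blue', 'dog', 'red', 'sky']
Common terms: ['bee']
Overlap count = 1

1
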